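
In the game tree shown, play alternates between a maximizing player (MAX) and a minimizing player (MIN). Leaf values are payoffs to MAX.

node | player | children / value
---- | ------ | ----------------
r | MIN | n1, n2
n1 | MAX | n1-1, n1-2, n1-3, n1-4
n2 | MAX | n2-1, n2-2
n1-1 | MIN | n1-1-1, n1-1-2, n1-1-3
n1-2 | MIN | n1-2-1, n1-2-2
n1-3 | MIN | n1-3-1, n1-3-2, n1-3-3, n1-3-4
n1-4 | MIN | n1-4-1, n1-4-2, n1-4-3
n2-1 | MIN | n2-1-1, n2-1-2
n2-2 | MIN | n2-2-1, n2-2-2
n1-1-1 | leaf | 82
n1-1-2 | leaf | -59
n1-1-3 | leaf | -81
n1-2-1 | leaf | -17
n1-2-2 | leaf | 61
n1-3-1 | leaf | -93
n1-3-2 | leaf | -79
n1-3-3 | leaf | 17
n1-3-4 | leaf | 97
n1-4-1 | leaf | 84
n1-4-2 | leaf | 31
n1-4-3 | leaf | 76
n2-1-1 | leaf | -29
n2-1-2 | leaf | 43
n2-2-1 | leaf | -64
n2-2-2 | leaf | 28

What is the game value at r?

-29

n1-1 (MIN): min(82, -59, -81) = -81
n1-2 (MIN): min(-17, 61) = -17
n1-3 (MIN): min(-93, -79, 17, 97) = -93
n1-4 (MIN): min(84, 31, 76) = 31
n1 (MAX): max(-81, -17, -93, 31) = 31
n2-1 (MIN): min(-29, 43) = -29
n2-2 (MIN): min(-64, 28) = -64
n2 (MAX): max(-29, -64) = -29
r (MIN): min(31, -29) = -29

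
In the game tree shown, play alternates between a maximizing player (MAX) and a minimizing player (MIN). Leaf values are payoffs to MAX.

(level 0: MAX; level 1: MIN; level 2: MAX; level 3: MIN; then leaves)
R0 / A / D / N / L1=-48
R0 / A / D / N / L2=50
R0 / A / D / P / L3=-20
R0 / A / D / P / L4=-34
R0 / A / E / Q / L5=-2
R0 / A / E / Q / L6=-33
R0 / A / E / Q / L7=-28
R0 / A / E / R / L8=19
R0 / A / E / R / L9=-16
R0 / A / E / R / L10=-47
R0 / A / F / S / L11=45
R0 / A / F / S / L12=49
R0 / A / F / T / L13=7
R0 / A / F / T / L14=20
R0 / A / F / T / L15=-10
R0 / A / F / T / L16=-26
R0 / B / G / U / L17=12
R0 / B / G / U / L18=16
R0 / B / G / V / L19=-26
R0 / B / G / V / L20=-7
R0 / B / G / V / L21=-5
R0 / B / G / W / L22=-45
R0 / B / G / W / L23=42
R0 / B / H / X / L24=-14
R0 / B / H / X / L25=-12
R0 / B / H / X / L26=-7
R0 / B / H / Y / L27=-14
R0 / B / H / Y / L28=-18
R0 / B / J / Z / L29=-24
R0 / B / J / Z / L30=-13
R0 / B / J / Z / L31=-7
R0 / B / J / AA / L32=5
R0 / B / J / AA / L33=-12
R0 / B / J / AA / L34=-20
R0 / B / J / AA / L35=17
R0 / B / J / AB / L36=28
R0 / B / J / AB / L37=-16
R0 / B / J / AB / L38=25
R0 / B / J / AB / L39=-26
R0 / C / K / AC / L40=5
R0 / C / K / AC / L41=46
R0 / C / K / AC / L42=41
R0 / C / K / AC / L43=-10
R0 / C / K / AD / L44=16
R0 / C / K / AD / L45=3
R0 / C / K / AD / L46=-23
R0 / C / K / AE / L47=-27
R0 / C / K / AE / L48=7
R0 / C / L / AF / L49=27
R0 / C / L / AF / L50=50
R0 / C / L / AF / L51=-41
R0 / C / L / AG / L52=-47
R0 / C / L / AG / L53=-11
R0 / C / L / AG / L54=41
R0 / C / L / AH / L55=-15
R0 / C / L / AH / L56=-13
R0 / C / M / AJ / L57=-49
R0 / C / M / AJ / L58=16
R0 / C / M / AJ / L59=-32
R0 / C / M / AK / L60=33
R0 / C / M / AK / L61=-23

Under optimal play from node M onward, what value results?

-23

AJ (MIN): min(-49, 16, -32) = -49
AK (MIN): min(33, -23) = -23
M (MAX): max(-49, -23) = -23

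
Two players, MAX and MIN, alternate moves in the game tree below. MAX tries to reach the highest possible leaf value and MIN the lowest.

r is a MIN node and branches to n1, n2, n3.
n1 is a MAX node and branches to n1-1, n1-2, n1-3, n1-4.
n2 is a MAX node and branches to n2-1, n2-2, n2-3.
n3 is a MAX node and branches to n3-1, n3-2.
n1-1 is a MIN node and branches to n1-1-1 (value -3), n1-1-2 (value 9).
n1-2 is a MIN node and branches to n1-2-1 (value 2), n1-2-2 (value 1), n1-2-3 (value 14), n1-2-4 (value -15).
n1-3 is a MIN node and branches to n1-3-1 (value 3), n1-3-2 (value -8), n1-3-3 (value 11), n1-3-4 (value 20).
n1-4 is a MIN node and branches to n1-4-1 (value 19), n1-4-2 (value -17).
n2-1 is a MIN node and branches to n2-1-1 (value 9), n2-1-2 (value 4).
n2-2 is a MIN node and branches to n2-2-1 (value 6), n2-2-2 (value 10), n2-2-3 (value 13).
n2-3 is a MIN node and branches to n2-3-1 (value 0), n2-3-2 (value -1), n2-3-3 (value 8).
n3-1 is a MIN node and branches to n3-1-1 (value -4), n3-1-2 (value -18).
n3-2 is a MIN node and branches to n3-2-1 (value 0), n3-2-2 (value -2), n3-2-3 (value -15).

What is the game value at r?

n1-1 (MIN): min(-3, 9) = -3
n1-2 (MIN): min(2, 1, 14, -15) = -15
n1-3 (MIN): min(3, -8, 11, 20) = -8
n1-4 (MIN): min(19, -17) = -17
n1 (MAX): max(-3, -15, -8, -17) = -3
n2-1 (MIN): min(9, 4) = 4
n2-2 (MIN): min(6, 10, 13) = 6
n2-3 (MIN): min(0, -1, 8) = -1
n2 (MAX): max(4, 6, -1) = 6
n3-1 (MIN): min(-4, -18) = -18
n3-2 (MIN): min(0, -2, -15) = -15
n3 (MAX): max(-18, -15) = -15
r (MIN): min(-3, 6, -15) = -15

-15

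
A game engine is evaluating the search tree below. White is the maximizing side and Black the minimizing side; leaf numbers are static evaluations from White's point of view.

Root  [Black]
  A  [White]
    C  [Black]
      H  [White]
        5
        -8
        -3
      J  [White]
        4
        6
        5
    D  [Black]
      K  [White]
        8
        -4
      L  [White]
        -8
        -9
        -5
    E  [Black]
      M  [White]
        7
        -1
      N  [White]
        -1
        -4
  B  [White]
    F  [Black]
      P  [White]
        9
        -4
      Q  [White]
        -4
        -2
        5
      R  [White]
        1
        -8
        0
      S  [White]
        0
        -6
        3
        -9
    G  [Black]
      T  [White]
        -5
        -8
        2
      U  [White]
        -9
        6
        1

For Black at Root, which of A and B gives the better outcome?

B

H (White): max(5, -8, -3) = 5
J (White): max(4, 6, 5) = 6
C (Black): min(5, 6) = 5
K (White): max(8, -4) = 8
L (White): max(-8, -9, -5) = -5
D (Black): min(8, -5) = -5
M (White): max(7, -1) = 7
N (White): max(-1, -4) = -1
E (Black): min(7, -1) = -1
A (White): max(5, -5, -1) = 5
P (White): max(9, -4) = 9
Q (White): max(-4, -2, 5) = 5
R (White): max(1, -8, 0) = 1
S (White): max(0, -6, 3, -9) = 3
F (Black): min(9, 5, 1, 3) = 1
T (White): max(-5, -8, 2) = 2
U (White): max(-9, 6, 1) = 6
G (Black): min(2, 6) = 2
B (White): max(1, 2) = 2
Black prefers the lower value; A=5, B=2. B is better since 2 < 5.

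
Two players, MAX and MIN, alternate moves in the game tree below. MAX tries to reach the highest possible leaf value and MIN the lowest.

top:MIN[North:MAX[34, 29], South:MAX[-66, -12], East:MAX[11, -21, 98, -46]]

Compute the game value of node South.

-12

South (MAX): max(-66, -12) = -12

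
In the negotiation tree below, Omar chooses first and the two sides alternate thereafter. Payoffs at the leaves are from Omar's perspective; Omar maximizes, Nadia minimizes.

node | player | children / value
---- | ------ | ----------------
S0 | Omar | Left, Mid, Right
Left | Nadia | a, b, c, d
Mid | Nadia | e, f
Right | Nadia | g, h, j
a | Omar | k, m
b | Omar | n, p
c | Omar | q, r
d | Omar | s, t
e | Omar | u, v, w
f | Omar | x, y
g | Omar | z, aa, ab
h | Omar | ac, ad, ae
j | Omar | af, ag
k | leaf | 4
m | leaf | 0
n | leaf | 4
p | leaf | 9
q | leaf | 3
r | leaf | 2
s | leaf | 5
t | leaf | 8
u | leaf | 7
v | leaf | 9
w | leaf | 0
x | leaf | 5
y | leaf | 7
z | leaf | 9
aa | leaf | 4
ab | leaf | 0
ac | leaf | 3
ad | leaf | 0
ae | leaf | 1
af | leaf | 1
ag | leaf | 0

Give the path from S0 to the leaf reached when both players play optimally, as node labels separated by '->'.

S0 -> Mid -> f -> y

a (Omar): max(4, 0) = 4
b (Omar): max(4, 9) = 9
c (Omar): max(3, 2) = 3
d (Omar): max(5, 8) = 8
Left (Nadia): min(4, 9, 3, 8) = 3
e (Omar): max(7, 9, 0) = 9
f (Omar): max(5, 7) = 7
Mid (Nadia): min(9, 7) = 7
g (Omar): max(9, 4, 0) = 9
h (Omar): max(3, 0, 1) = 3
j (Omar): max(1, 0) = 1
Right (Nadia): min(9, 3, 1) = 1
S0 (Omar): max(3, 7, 1) = 7
At S0, Omar picks Mid (highest: 7).
At Mid, Nadia picks f (lowest: 7).
At f, Omar picks y (highest: 7).
Terminal value 7.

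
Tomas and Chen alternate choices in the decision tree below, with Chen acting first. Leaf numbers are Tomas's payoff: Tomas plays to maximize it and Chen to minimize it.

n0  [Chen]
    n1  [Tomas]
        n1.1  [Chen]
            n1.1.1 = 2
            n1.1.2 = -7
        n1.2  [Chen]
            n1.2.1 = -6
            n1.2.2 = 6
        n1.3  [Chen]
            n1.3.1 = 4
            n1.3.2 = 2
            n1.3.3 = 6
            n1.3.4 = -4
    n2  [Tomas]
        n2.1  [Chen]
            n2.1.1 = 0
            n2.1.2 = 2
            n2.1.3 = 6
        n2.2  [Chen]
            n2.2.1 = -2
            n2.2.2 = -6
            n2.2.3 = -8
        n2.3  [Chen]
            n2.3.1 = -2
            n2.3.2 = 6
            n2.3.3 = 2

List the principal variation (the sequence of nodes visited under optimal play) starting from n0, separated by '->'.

n1.1 (Chen): min(2, -7) = -7
n1.2 (Chen): min(-6, 6) = -6
n1.3 (Chen): min(4, 2, 6, -4) = -4
n1 (Tomas): max(-7, -6, -4) = -4
n2.1 (Chen): min(0, 2, 6) = 0
n2.2 (Chen): min(-2, -6, -8) = -8
n2.3 (Chen): min(-2, 6, 2) = -2
n2 (Tomas): max(0, -8, -2) = 0
n0 (Chen): min(-4, 0) = -4
At n0, Chen picks n1 (lowest: -4).
At n1, Tomas picks n1.3 (highest: -4).
At n1.3, Chen picks n1.3.4 (lowest: -4).
Terminal value -4.

n0 -> n1 -> n1.3 -> n1.3.4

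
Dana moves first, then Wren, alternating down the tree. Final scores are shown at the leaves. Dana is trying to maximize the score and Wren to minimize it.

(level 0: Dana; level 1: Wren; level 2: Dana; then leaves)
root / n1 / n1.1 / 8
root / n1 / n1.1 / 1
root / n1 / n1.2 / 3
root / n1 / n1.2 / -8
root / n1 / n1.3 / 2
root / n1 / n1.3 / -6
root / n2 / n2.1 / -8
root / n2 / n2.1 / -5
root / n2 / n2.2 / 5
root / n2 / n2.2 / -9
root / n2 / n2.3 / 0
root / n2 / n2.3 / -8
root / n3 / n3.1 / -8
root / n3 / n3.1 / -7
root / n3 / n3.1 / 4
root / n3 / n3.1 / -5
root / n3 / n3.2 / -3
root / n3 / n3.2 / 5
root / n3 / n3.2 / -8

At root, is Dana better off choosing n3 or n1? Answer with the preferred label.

n3.1 (Dana): max(-8, -7, 4, -5) = 4
n3.2 (Dana): max(-3, 5, -8) = 5
n3 (Wren): min(4, 5) = 4
n1.1 (Dana): max(8, 1) = 8
n1.2 (Dana): max(3, -8) = 3
n1.3 (Dana): max(2, -6) = 2
n1 (Wren): min(8, 3, 2) = 2
Dana prefers the higher value; n3=4, n1=2. n3 is better since 4 > 2.

n3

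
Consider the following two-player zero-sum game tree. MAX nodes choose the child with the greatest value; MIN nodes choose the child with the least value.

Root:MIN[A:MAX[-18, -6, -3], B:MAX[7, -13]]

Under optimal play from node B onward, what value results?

B (MAX): max(7, -13) = 7

7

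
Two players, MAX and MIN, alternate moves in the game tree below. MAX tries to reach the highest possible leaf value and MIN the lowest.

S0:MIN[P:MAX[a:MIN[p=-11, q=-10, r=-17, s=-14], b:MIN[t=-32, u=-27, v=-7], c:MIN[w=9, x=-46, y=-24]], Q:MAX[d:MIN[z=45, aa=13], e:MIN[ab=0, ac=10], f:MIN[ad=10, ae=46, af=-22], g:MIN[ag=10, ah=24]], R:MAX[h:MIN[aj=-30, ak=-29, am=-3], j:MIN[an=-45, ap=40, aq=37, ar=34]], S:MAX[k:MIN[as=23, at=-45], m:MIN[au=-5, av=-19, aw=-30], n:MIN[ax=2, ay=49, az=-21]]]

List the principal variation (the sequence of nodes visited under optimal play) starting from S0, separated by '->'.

a (MIN): min(-11, -10, -17, -14) = -17
b (MIN): min(-32, -27, -7) = -32
c (MIN): min(9, -46, -24) = -46
P (MAX): max(-17, -32, -46) = -17
d (MIN): min(45, 13) = 13
e (MIN): min(0, 10) = 0
f (MIN): min(10, 46, -22) = -22
g (MIN): min(10, 24) = 10
Q (MAX): max(13, 0, -22, 10) = 13
h (MIN): min(-30, -29, -3) = -30
j (MIN): min(-45, 40, 37, 34) = -45
R (MAX): max(-30, -45) = -30
k (MIN): min(23, -45) = -45
m (MIN): min(-5, -19, -30) = -30
n (MIN): min(2, 49, -21) = -21
S (MAX): max(-45, -30, -21) = -21
S0 (MIN): min(-17, 13, -30, -21) = -30
At S0, MIN picks R (lowest: -30).
At R, MAX picks h (highest: -30).
At h, MIN picks aj (lowest: -30).
Terminal value -30.

S0 -> R -> h -> aj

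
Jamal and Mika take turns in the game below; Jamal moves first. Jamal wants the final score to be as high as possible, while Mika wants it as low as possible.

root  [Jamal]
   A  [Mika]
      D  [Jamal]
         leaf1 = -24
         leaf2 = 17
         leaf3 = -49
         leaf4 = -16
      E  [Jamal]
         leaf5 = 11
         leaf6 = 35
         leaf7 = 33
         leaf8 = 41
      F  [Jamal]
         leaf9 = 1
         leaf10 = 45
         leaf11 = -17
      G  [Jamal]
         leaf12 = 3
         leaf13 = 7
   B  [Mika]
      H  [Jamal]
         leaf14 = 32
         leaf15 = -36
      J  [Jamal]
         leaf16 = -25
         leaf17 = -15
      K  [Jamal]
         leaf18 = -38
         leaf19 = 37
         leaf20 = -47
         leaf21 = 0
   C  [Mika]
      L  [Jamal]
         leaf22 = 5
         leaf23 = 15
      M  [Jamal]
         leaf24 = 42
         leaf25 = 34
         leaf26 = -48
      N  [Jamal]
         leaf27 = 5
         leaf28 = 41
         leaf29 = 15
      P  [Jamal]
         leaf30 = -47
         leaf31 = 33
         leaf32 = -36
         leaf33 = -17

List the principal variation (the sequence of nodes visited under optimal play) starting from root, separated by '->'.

D (Jamal): max(-24, 17, -49, -16) = 17
E (Jamal): max(11, 35, 33, 41) = 41
F (Jamal): max(1, 45, -17) = 45
G (Jamal): max(3, 7) = 7
A (Mika): min(17, 41, 45, 7) = 7
H (Jamal): max(32, -36) = 32
J (Jamal): max(-25, -15) = -15
K (Jamal): max(-38, 37, -47, 0) = 37
B (Mika): min(32, -15, 37) = -15
L (Jamal): max(5, 15) = 15
M (Jamal): max(42, 34, -48) = 42
N (Jamal): max(5, 41, 15) = 41
P (Jamal): max(-47, 33, -36, -17) = 33
C (Mika): min(15, 42, 41, 33) = 15
root (Jamal): max(7, -15, 15) = 15
At root, Jamal picks C (highest: 15).
At C, Mika picks L (lowest: 15).
At L, Jamal picks leaf23 (highest: 15).
Terminal value 15.

root -> C -> L -> leaf23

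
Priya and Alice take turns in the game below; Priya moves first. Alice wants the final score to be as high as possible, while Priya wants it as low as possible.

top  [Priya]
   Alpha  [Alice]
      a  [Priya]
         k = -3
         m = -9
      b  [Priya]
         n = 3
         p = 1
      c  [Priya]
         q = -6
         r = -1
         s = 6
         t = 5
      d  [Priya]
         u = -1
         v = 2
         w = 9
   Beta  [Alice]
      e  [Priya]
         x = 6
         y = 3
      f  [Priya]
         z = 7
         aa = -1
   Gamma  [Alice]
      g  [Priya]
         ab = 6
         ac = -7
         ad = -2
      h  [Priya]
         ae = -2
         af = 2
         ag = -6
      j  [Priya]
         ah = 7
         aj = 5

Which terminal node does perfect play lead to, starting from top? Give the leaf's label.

p

a (Priya): min(-3, -9) = -9
b (Priya): min(3, 1) = 1
c (Priya): min(-6, -1, 6, 5) = -6
d (Priya): min(-1, 2, 9) = -1
Alpha (Alice): max(-9, 1, -6, -1) = 1
e (Priya): min(6, 3) = 3
f (Priya): min(7, -1) = -1
Beta (Alice): max(3, -1) = 3
g (Priya): min(6, -7, -2) = -7
h (Priya): min(-2, 2, -6) = -6
j (Priya): min(7, 5) = 5
Gamma (Alice): max(-7, -6, 5) = 5
top (Priya): min(1, 3, 5) = 1
At top, Priya picks Alpha (lowest: 1).
At Alpha, Alice picks b (highest: 1).
At b, Priya picks p (lowest: 1).
Terminal value 1.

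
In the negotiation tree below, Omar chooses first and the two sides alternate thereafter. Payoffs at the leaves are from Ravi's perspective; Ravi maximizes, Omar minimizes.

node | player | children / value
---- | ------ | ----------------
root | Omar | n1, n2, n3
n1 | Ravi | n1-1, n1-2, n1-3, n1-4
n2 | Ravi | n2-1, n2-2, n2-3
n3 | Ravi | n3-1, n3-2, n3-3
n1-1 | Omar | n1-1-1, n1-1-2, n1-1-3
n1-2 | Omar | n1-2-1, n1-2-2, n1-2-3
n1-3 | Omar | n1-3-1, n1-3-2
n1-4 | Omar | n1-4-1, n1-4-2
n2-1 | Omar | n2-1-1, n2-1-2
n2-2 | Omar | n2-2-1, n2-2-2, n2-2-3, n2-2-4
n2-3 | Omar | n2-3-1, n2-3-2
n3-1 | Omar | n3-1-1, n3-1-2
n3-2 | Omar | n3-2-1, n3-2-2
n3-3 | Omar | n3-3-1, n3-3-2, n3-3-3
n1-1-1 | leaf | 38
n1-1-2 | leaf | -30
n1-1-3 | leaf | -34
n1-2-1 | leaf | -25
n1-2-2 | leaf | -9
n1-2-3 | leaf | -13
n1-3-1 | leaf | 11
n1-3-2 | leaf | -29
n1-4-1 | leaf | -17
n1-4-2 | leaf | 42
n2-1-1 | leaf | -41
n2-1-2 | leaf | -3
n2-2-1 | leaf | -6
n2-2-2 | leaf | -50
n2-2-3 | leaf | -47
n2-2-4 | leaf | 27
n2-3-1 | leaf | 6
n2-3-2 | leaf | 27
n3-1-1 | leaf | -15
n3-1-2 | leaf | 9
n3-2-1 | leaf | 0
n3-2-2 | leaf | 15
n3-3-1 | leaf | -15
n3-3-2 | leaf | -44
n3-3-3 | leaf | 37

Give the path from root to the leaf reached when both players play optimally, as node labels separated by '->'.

n1-1 (Omar): min(38, -30, -34) = -34
n1-2 (Omar): min(-25, -9, -13) = -25
n1-3 (Omar): min(11, -29) = -29
n1-4 (Omar): min(-17, 42) = -17
n1 (Ravi): max(-34, -25, -29, -17) = -17
n2-1 (Omar): min(-41, -3) = -41
n2-2 (Omar): min(-6, -50, -47, 27) = -50
n2-3 (Omar): min(6, 27) = 6
n2 (Ravi): max(-41, -50, 6) = 6
n3-1 (Omar): min(-15, 9) = -15
n3-2 (Omar): min(0, 15) = 0
n3-3 (Omar): min(-15, -44, 37) = -44
n3 (Ravi): max(-15, 0, -44) = 0
root (Omar): min(-17, 6, 0) = -17
At root, Omar picks n1 (lowest: -17).
At n1, Ravi picks n1-4 (highest: -17).
At n1-4, Omar picks n1-4-1 (lowest: -17).
Terminal value -17.

root -> n1 -> n1-4 -> n1-4-1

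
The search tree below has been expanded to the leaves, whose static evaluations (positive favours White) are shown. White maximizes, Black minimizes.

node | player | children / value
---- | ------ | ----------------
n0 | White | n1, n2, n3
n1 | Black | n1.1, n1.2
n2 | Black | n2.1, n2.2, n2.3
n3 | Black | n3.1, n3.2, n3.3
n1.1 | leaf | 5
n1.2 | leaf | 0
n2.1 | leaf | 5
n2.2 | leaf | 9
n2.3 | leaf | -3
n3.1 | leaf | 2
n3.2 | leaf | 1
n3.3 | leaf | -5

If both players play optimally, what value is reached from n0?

0

n1 (Black): min(5, 0) = 0
n2 (Black): min(5, 9, -3) = -3
n3 (Black): min(2, 1, -5) = -5
n0 (White): max(0, -3, -5) = 0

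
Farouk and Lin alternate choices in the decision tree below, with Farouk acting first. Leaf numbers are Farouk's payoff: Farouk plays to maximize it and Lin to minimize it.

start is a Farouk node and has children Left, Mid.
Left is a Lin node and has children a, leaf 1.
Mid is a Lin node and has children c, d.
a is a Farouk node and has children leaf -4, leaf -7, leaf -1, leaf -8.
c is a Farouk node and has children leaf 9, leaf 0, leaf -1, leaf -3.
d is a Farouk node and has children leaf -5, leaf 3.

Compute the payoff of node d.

3

d (Farouk): max(-5, 3) = 3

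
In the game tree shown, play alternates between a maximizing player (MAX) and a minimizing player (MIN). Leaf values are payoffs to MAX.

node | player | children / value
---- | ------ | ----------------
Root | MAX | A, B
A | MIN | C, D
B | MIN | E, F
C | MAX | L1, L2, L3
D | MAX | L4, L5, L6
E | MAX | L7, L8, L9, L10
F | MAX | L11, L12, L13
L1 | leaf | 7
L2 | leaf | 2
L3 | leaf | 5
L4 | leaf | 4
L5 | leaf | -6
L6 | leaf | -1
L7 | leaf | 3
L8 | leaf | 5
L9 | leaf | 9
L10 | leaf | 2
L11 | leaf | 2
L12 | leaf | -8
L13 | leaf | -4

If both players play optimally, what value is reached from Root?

4

C (MAX): max(7, 2, 5) = 7
D (MAX): max(4, -6, -1) = 4
A (MIN): min(7, 4) = 4
E (MAX): max(3, 5, 9, 2) = 9
F (MAX): max(2, -8, -4) = 2
B (MIN): min(9, 2) = 2
Root (MAX): max(4, 2) = 4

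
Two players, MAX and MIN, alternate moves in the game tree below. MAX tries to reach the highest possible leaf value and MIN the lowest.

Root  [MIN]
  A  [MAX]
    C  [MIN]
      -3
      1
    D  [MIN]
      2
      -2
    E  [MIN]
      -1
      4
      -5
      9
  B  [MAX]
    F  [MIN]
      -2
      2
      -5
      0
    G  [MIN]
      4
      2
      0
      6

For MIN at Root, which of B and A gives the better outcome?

A

F (MIN): min(-2, 2, -5, 0) = -5
G (MIN): min(4, 2, 0, 6) = 0
B (MAX): max(-5, 0) = 0
C (MIN): min(-3, 1) = -3
D (MIN): min(2, -2) = -2
E (MIN): min(-1, 4, -5, 9) = -5
A (MAX): max(-3, -2, -5) = -2
MIN prefers the lower value; B=0, A=-2. A is better since -2 < 0.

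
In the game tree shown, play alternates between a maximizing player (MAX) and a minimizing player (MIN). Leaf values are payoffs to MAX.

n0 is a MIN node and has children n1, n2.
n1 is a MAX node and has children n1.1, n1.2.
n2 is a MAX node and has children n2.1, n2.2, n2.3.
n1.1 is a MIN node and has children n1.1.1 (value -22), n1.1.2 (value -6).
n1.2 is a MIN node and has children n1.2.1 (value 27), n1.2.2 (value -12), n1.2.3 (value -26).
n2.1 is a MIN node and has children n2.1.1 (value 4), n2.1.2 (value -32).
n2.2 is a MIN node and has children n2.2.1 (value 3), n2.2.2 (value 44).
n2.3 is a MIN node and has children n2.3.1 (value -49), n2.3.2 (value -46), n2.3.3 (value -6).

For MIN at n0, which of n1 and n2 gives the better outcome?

n1

n1.1 (MIN): min(-22, -6) = -22
n1.2 (MIN): min(27, -12, -26) = -26
n1 (MAX): max(-22, -26) = -22
n2.1 (MIN): min(4, -32) = -32
n2.2 (MIN): min(3, 44) = 3
n2.3 (MIN): min(-49, -46, -6) = -49
n2 (MAX): max(-32, 3, -49) = 3
MIN prefers the lower value; n1=-22, n2=3. n1 is better since -22 < 3.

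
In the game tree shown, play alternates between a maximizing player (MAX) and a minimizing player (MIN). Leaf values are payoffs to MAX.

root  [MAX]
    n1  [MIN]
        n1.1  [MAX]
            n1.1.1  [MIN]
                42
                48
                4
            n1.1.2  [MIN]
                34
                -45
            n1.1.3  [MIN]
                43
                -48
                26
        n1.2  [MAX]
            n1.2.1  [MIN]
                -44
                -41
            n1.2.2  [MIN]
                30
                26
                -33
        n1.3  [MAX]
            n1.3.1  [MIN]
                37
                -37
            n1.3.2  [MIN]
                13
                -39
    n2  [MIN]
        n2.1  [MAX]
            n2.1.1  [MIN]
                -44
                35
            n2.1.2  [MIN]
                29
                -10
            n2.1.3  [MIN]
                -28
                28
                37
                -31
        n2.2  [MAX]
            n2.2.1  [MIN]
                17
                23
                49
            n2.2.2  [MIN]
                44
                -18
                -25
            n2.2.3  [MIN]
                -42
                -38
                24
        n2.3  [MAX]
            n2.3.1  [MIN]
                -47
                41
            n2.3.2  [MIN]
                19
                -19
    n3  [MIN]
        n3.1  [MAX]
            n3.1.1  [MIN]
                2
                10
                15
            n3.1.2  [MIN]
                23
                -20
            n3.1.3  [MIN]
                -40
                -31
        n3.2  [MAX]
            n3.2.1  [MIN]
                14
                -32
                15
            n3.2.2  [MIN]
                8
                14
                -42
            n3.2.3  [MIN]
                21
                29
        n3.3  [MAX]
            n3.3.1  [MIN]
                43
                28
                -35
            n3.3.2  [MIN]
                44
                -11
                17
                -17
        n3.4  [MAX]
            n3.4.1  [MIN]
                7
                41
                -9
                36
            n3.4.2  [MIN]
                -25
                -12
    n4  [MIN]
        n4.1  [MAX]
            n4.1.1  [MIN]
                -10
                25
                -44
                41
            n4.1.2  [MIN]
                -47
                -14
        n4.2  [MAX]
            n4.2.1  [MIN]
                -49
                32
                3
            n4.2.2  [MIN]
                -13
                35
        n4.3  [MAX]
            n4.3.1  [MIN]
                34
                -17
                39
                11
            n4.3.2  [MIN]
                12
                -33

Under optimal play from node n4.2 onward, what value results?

n4.2.1 (MIN): min(-49, 32, 3) = -49
n4.2.2 (MIN): min(-13, 35) = -13
n4.2 (MAX): max(-49, -13) = -13

-13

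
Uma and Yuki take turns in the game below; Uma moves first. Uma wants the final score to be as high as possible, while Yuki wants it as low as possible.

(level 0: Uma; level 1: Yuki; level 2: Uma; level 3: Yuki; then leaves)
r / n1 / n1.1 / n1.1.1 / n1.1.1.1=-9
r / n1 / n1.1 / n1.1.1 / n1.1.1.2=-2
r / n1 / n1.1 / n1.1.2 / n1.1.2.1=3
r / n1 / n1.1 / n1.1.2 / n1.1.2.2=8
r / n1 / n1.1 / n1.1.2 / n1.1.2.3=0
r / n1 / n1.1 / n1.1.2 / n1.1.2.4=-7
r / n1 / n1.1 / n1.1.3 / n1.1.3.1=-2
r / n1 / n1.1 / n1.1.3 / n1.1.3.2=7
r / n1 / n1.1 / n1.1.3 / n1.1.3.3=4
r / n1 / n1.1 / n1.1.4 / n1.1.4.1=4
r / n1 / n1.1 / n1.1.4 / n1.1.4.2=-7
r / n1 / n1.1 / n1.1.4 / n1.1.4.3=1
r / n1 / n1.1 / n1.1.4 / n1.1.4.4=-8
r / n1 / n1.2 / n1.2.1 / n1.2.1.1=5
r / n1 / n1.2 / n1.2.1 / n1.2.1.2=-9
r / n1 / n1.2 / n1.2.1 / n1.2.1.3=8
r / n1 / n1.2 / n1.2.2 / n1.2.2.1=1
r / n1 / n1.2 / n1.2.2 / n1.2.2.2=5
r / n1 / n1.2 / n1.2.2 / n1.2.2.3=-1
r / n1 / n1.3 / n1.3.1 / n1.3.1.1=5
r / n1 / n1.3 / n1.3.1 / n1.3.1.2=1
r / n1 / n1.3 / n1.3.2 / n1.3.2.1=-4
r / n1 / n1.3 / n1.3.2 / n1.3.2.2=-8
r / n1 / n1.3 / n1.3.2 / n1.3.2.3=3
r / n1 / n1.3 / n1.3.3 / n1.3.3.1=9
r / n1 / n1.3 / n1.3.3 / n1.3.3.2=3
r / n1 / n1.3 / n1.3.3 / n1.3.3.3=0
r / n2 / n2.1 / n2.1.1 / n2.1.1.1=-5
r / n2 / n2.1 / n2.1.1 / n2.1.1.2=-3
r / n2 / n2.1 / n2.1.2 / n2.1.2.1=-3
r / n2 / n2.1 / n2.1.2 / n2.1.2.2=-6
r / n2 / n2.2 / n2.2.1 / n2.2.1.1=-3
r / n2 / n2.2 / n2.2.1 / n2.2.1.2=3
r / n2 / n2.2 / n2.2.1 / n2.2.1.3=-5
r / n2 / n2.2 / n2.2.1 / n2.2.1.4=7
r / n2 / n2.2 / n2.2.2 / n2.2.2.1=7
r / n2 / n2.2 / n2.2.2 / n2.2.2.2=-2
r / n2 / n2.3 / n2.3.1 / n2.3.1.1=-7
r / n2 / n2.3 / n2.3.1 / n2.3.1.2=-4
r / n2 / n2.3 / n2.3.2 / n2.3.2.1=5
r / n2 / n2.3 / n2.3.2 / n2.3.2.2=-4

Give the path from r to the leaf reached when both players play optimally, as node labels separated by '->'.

n1.1.1 (Yuki): min(-9, -2) = -9
n1.1.2 (Yuki): min(3, 8, 0, -7) = -7
n1.1.3 (Yuki): min(-2, 7, 4) = -2
n1.1.4 (Yuki): min(4, -7, 1, -8) = -8
n1.1 (Uma): max(-9, -7, -2, -8) = -2
n1.2.1 (Yuki): min(5, -9, 8) = -9
n1.2.2 (Yuki): min(1, 5, -1) = -1
n1.2 (Uma): max(-9, -1) = -1
n1.3.1 (Yuki): min(5, 1) = 1
n1.3.2 (Yuki): min(-4, -8, 3) = -8
n1.3.3 (Yuki): min(9, 3, 0) = 0
n1.3 (Uma): max(1, -8, 0) = 1
n1 (Yuki): min(-2, -1, 1) = -2
n2.1.1 (Yuki): min(-5, -3) = -5
n2.1.2 (Yuki): min(-3, -6) = -6
n2.1 (Uma): max(-5, -6) = -5
n2.2.1 (Yuki): min(-3, 3, -5, 7) = -5
n2.2.2 (Yuki): min(7, -2) = -2
n2.2 (Uma): max(-5, -2) = -2
n2.3.1 (Yuki): min(-7, -4) = -7
n2.3.2 (Yuki): min(5, -4) = -4
n2.3 (Uma): max(-7, -4) = -4
n2 (Yuki): min(-5, -2, -4) = -5
r (Uma): max(-2, -5) = -2
At r, Uma picks n1 (highest: -2).
At n1, Yuki picks n1.1 (lowest: -2).
At n1.1, Uma picks n1.1.3 (highest: -2).
At n1.1.3, Yuki picks n1.1.3.1 (lowest: -2).
Terminal value -2.

r -> n1 -> n1.1 -> n1.1.3 -> n1.1.3.1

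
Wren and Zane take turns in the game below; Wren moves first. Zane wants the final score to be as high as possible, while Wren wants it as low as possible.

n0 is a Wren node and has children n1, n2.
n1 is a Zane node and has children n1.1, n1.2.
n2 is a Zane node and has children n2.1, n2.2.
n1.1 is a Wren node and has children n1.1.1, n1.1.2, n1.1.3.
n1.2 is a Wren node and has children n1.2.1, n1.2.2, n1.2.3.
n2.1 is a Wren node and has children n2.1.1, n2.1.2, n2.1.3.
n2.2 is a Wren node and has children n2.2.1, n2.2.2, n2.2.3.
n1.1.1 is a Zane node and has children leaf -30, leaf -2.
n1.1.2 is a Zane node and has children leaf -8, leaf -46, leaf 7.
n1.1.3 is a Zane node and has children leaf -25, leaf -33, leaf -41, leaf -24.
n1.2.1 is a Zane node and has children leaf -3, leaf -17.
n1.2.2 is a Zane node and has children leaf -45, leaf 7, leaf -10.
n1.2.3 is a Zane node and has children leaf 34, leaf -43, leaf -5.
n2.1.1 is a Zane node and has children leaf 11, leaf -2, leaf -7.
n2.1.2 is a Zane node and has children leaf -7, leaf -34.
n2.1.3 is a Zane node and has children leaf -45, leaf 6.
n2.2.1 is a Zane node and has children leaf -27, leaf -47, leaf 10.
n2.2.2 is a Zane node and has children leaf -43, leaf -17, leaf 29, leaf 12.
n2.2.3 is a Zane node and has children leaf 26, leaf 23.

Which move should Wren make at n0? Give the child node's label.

n1

n1.1.1 (Zane): max(-30, -2) = -2
n1.1.2 (Zane): max(-8, -46, 7) = 7
n1.1.3 (Zane): max(-25, -33, -41, -24) = -24
n1.1 (Wren): min(-2, 7, -24) = -24
n1.2.1 (Zane): max(-3, -17) = -3
n1.2.2 (Zane): max(-45, 7, -10) = 7
n1.2.3 (Zane): max(34, -43, -5) = 34
n1.2 (Wren): min(-3, 7, 34) = -3
n1 (Zane): max(-24, -3) = -3
n2.1.1 (Zane): max(11, -2, -7) = 11
n2.1.2 (Zane): max(-7, -34) = -7
n2.1.3 (Zane): max(-45, 6) = 6
n2.1 (Wren): min(11, -7, 6) = -7
n2.2.1 (Zane): max(-27, -47, 10) = 10
n2.2.2 (Zane): max(-43, -17, 29, 12) = 29
n2.2.3 (Zane): max(26, 23) = 26
n2.2 (Wren): min(10, 29, 26) = 10
n2 (Zane): max(-7, 10) = 10
n0 (Wren): min(-3, 10) = -3
Wren at n0 wants the lowest of {n1=-3, n2=10}, so chooses n1.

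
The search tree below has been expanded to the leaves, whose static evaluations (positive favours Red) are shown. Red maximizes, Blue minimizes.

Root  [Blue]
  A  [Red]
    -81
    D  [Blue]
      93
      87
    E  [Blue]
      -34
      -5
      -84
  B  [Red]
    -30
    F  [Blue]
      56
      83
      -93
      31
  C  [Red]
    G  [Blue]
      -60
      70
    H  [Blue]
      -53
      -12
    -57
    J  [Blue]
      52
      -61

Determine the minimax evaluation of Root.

D (Blue): min(93, 87) = 87
E (Blue): min(-34, -5, -84) = -84
A (Red): max(-81, 87, -84) = 87
F (Blue): min(56, 83, -93, 31) = -93
B (Red): max(-30, -93) = -30
G (Blue): min(-60, 70) = -60
H (Blue): min(-53, -12) = -53
J (Blue): min(52, -61) = -61
C (Red): max(-60, -53, -57, -61) = -53
Root (Blue): min(87, -30, -53) = -53

-53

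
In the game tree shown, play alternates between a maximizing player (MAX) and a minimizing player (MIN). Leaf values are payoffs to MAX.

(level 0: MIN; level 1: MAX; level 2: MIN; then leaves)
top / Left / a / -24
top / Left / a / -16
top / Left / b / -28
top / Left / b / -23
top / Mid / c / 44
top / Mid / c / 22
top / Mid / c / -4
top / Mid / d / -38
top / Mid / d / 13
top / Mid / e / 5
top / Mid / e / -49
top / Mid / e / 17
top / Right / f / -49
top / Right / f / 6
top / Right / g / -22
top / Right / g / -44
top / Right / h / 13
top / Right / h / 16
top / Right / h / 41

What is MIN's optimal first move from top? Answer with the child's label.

Left

a (MIN): min(-24, -16) = -24
b (MIN): min(-28, -23) = -28
Left (MAX): max(-24, -28) = -24
c (MIN): min(44, 22, -4) = -4
d (MIN): min(-38, 13) = -38
e (MIN): min(5, -49, 17) = -49
Mid (MAX): max(-4, -38, -49) = -4
f (MIN): min(-49, 6) = -49
g (MIN): min(-22, -44) = -44
h (MIN): min(13, 16, 41) = 13
Right (MAX): max(-49, -44, 13) = 13
top (MIN): min(-24, -4, 13) = -24
MIN at top wants the lowest of {Left=-24, Mid=-4, Right=13}, so chooses Left.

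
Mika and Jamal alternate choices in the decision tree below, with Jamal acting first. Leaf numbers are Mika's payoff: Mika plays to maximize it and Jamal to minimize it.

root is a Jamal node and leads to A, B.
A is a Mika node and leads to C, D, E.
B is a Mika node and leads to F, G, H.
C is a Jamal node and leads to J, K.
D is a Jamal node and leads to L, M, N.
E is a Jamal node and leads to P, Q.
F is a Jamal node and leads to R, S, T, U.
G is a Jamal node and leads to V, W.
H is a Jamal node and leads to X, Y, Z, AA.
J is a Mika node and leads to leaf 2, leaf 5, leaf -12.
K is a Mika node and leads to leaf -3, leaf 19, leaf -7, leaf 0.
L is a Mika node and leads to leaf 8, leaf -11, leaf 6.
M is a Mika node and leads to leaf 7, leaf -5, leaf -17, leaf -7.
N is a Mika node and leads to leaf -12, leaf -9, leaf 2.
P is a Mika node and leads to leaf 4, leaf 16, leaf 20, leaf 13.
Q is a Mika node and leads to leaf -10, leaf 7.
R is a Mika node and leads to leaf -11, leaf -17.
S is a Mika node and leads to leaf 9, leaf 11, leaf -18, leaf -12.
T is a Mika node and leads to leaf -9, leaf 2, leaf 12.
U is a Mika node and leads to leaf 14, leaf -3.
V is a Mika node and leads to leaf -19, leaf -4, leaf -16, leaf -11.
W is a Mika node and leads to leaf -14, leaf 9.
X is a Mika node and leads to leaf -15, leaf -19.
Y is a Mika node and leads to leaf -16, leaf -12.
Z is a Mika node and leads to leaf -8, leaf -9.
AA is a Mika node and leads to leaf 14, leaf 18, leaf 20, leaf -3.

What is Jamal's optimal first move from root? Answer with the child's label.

J (Mika): max(2, 5, -12) = 5
K (Mika): max(-3, 19, -7, 0) = 19
C (Jamal): min(5, 19) = 5
L (Mika): max(8, -11, 6) = 8
M (Mika): max(7, -5, -17, -7) = 7
N (Mika): max(-12, -9, 2) = 2
D (Jamal): min(8, 7, 2) = 2
P (Mika): max(4, 16, 20, 13) = 20
Q (Mika): max(-10, 7) = 7
E (Jamal): min(20, 7) = 7
A (Mika): max(5, 2, 7) = 7
R (Mika): max(-11, -17) = -11
S (Mika): max(9, 11, -18, -12) = 11
T (Mika): max(-9, 2, 12) = 12
U (Mika): max(14, -3) = 14
F (Jamal): min(-11, 11, 12, 14) = -11
V (Mika): max(-19, -4, -16, -11) = -4
W (Mika): max(-14, 9) = 9
G (Jamal): min(-4, 9) = -4
X (Mika): max(-15, -19) = -15
Y (Mika): max(-16, -12) = -12
Z (Mika): max(-8, -9) = -8
AA (Mika): max(14, 18, 20, -3) = 20
H (Jamal): min(-15, -12, -8, 20) = -15
B (Mika): max(-11, -4, -15) = -4
root (Jamal): min(7, -4) = -4
Jamal at root wants the lowest of {A=7, B=-4}, so chooses B.

B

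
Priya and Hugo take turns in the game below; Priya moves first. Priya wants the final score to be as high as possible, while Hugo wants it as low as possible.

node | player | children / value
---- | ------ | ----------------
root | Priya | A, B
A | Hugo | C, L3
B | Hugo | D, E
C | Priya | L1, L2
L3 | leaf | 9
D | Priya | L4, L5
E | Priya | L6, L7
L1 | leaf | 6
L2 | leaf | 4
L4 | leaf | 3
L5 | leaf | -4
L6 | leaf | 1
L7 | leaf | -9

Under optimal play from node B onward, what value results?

1

D (Priya): max(3, -4) = 3
E (Priya): max(1, -9) = 1
B (Hugo): min(3, 1) = 1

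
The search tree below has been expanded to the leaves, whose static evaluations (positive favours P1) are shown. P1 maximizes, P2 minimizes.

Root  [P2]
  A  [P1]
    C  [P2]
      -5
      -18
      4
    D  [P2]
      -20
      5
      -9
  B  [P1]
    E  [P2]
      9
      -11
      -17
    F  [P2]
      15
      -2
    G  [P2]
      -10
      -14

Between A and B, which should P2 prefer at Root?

C (P2): min(-5, -18, 4) = -18
D (P2): min(-20, 5, -9) = -20
A (P1): max(-18, -20) = -18
E (P2): min(9, -11, -17) = -17
F (P2): min(15, -2) = -2
G (P2): min(-10, -14) = -14
B (P1): max(-17, -2, -14) = -2
P2 prefers the lower value; A=-18, B=-2. A is better since -18 < -2.

A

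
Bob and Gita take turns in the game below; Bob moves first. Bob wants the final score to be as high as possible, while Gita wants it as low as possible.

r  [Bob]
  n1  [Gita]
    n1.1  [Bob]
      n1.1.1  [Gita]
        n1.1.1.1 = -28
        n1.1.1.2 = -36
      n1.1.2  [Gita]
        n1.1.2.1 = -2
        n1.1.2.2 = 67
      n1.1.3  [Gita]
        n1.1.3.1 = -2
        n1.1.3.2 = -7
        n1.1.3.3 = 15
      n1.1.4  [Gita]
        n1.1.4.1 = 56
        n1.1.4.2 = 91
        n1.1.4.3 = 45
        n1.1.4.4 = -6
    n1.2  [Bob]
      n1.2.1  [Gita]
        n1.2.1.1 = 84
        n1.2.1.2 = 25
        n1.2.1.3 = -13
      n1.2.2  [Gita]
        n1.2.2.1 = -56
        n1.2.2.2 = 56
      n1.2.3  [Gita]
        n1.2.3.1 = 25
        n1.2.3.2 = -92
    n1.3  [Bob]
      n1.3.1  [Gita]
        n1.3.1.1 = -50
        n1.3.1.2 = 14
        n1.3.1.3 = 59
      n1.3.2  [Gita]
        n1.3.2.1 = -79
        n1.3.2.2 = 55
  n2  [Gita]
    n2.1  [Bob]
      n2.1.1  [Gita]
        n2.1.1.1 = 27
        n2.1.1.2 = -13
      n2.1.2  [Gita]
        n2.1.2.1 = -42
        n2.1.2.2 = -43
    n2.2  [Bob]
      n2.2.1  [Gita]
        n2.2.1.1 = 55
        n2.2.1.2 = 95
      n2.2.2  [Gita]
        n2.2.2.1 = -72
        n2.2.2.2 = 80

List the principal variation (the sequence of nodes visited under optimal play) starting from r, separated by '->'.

n1.1.1 (Gita): min(-28, -36) = -36
n1.1.2 (Gita): min(-2, 67) = -2
n1.1.3 (Gita): min(-2, -7, 15) = -7
n1.1.4 (Gita): min(56, 91, 45, -6) = -6
n1.1 (Bob): max(-36, -2, -7, -6) = -2
n1.2.1 (Gita): min(84, 25, -13) = -13
n1.2.2 (Gita): min(-56, 56) = -56
n1.2.3 (Gita): min(25, -92) = -92
n1.2 (Bob): max(-13, -56, -92) = -13
n1.3.1 (Gita): min(-50, 14, 59) = -50
n1.3.2 (Gita): min(-79, 55) = -79
n1.3 (Bob): max(-50, -79) = -50
n1 (Gita): min(-2, -13, -50) = -50
n2.1.1 (Gita): min(27, -13) = -13
n2.1.2 (Gita): min(-42, -43) = -43
n2.1 (Bob): max(-13, -43) = -13
n2.2.1 (Gita): min(55, 95) = 55
n2.2.2 (Gita): min(-72, 80) = -72
n2.2 (Bob): max(55, -72) = 55
n2 (Gita): min(-13, 55) = -13
r (Bob): max(-50, -13) = -13
At r, Bob picks n2 (highest: -13).
At n2, Gita picks n2.1 (lowest: -13).
At n2.1, Bob picks n2.1.1 (highest: -13).
At n2.1.1, Gita picks n2.1.1.2 (lowest: -13).
Terminal value -13.

r -> n2 -> n2.1 -> n2.1.1 -> n2.1.1.2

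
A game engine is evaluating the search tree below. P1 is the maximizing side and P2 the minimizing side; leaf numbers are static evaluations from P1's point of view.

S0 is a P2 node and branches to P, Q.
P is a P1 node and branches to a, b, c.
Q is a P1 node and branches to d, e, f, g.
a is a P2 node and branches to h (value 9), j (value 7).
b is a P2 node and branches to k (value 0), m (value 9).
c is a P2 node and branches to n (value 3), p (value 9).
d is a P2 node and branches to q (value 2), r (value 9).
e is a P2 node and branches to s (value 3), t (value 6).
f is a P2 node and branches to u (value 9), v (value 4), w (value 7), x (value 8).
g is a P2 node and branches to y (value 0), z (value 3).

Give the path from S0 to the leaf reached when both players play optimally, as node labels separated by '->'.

a (P2): min(9, 7) = 7
b (P2): min(0, 9) = 0
c (P2): min(3, 9) = 3
P (P1): max(7, 0, 3) = 7
d (P2): min(2, 9) = 2
e (P2): min(3, 6) = 3
f (P2): min(9, 4, 7, 8) = 4
g (P2): min(0, 3) = 0
Q (P1): max(2, 3, 4, 0) = 4
S0 (P2): min(7, 4) = 4
At S0, P2 picks Q (lowest: 4).
At Q, P1 picks f (highest: 4).
At f, P2 picks v (lowest: 4).
Terminal value 4.

S0 -> Q -> f -> v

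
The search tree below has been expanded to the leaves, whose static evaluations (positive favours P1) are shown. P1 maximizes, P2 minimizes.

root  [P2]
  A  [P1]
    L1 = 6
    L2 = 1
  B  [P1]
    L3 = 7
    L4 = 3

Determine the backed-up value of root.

A (P1): max(6, 1) = 6
B (P1): max(7, 3) = 7
root (P2): min(6, 7) = 6

6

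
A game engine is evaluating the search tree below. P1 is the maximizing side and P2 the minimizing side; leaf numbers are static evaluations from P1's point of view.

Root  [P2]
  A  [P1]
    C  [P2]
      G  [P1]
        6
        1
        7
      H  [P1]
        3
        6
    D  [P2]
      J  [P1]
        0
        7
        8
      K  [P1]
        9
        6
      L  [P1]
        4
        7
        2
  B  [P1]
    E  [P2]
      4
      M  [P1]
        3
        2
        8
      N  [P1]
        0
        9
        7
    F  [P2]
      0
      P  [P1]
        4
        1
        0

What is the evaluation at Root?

G (P1): max(6, 1, 7) = 7
H (P1): max(3, 6) = 6
C (P2): min(7, 6) = 6
J (P1): max(0, 7, 8) = 8
K (P1): max(9, 6) = 9
L (P1): max(4, 7, 2) = 7
D (P2): min(8, 9, 7) = 7
A (P1): max(6, 7) = 7
M (P1): max(3, 2, 8) = 8
N (P1): max(0, 9, 7) = 9
E (P2): min(4, 8, 9) = 4
P (P1): max(4, 1, 0) = 4
F (P2): min(0, 4) = 0
B (P1): max(4, 0) = 4
Root (P2): min(7, 4) = 4

4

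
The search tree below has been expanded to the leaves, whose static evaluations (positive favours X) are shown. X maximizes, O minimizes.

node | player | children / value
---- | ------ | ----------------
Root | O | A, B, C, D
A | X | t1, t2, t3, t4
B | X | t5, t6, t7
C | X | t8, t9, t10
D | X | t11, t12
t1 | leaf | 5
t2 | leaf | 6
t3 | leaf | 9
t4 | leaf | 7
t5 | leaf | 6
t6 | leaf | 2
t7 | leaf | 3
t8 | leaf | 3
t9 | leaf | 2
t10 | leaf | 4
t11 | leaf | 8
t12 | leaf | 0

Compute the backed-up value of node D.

D (X): max(8, 0) = 8

8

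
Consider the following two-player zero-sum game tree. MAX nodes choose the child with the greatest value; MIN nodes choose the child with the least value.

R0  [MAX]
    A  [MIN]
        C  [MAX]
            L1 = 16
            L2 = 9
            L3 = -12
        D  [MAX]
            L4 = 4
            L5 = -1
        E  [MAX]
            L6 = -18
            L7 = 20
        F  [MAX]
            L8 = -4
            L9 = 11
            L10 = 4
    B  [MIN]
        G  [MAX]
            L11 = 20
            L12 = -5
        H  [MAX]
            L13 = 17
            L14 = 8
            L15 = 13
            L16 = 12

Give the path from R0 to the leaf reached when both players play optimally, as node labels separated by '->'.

C (MAX): max(16, 9, -12) = 16
D (MAX): max(4, -1) = 4
E (MAX): max(-18, 20) = 20
F (MAX): max(-4, 11, 4) = 11
A (MIN): min(16, 4, 20, 11) = 4
G (MAX): max(20, -5) = 20
H (MAX): max(17, 8, 13, 12) = 17
B (MIN): min(20, 17) = 17
R0 (MAX): max(4, 17) = 17
At R0, MAX picks B (highest: 17).
At B, MIN picks H (lowest: 17).
At H, MAX picks L13 (highest: 17).
Terminal value 17.

R0 -> B -> H -> L13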